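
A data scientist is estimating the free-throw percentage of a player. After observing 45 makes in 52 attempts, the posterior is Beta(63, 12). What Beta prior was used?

Beta(18, 5)

A Beta(a, b) prior with s successes and f failures in binomial data gives a Beta(a+s, b+f) posterior.
So a = 63 − 45 = 18 and b = 12 − 7 = 5.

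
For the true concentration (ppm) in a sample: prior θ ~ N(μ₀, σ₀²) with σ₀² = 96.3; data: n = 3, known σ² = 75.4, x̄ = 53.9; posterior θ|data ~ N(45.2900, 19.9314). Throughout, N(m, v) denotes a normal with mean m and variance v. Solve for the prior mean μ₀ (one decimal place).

With known observation variance, the Normal–Normal posterior has precision τ_n = τ₀ + n/σ² and mean μ_n = (τ₀μ₀ + (n/σ²)x̄)/τ_n.
Here τ₀ = 1/96.3 = 0.010384 and τ_data = 3/75.4 = 0.039788, so τ_n = 0.050172.
Rearranging for μ₀: μ₀ = (μ_n·τ_n − τ_data·x̄)/τ₀ = (45.2900·0.050172 − 0.039788·53.9) / 0.010384 = 0.127717/0.010384 ≈ 12.3.

μ₀ = 12.3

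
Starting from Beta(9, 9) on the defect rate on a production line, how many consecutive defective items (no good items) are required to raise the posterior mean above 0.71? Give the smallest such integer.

After k defective items and 0 good items the posterior is Beta(9+k, 9), with mean (9+k)/(9+9+k).
Set (9+k)/(18+k) > 0.71 and solve: k > (0.71·18 − 9)/(1 − 0.71) = 13.034.
The smallest integer exceeding 13.034 is 14, and checking k=14: (23)/(32) = 0.7188 > 0.71.

k = 14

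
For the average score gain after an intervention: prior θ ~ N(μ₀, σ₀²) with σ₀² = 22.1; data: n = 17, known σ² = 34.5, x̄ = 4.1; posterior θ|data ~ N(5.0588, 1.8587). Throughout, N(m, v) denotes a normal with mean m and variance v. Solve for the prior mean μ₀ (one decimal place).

μ₀ = 15.5

With known observation variance, the Normal–Normal posterior has precision τ_n = τ₀ + n/σ² and mean μ_n = (τ₀μ₀ + (n/σ²)x̄)/τ_n.
Here τ₀ = 1/22.1 = 0.045249 and τ_data = 17/34.5 = 0.492754, so τ_n = 0.538003.
Rearranging for μ₀: μ₀ = (μ_n·τ_n − τ_data·x̄)/τ₀ = (5.0588·0.538003 − 0.492754·4.1) / 0.045249 = 0.701358/0.045249 ≈ 15.5.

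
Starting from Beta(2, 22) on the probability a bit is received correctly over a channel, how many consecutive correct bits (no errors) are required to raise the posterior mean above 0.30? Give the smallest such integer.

After k correct bits and 0 errors the posterior is Beta(2+k, 22), with mean (2+k)/(2+22+k).
Set (2+k)/(24+k) > 0.30 and solve: k > (0.30·24 − 2)/(1 − 0.30) = 7.429.
The smallest integer exceeding 7.429 is 8.

k = 8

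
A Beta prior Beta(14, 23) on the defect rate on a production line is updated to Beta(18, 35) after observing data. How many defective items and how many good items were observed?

4 defective items and 12 good items

A Beta(a, b) prior with s successes and f failures in binomial data gives a Beta(a+s, b+f) posterior.
So s = 18 − 14 = 4 and f = 35 − 23 = 12.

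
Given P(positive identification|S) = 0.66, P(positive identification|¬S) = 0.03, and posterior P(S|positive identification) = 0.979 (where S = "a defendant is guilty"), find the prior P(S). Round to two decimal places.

Bayes' rule in odds form gives O(S|E) = O(S)·[P(E|S)/P(E|¬S)], hence O(S) = O(S|E)/LR.
Posterior odds = 0.979/(1−0.979) = 46.6190. LR = 0.66/0.03 = 22.0000.
Prior odds = 46.6190/22.0000 = 2.1190, so P(S) = 2.1190/(1+2.1190) ≈ 0.68.

P(S) = 0.68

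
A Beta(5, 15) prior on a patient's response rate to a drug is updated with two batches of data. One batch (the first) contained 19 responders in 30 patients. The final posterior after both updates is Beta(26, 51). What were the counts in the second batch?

2 responders and 25 non-responders

Sequential conjugate updates are equivalent to a single update on the pooled data, so total successes = posterior α − prior α and total failures = posterior β − prior β.
Total across both batches: 26−5=21 responders, 51−15=36 non-responders.
Subtract the first batch: 21−19=2 responders and 36−11=25 non-responders.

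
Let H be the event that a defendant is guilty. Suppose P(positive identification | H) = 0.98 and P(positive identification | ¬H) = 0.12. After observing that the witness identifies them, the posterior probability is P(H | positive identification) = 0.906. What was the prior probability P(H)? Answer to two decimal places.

In odds form, posterior odds = prior odds × likelihood ratio, so prior odds = posterior odds ÷ LR.
Posterior odds = 0.906/(1−0.906) = 9.6383. LR = 0.98/0.12 = 8.1667.
Prior odds = 9.6383/8.1667 = 1.1802, so P(H) = 1.1802/(1+1.1802) ≈ 0.54.

P(H) = 0.54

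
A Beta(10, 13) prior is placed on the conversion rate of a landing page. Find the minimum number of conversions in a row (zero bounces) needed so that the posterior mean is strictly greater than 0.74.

k = 28

After k conversions and 0 bounces the posterior is Beta(10+k, 13), with mean (10+k)/(10+13+k).
Set (10+k)/(23+k) > 0.74 and solve: k > (0.74·23 − 10)/(1 − 0.74) = 27.000.
The smallest integer exceeding 27.000 is 28.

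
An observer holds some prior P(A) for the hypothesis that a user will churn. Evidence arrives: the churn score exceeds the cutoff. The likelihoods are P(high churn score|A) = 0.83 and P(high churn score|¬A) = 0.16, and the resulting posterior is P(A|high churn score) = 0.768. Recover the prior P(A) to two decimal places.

P(A) = 0.39

In odds form, posterior odds = prior odds × likelihood ratio, so prior odds = posterior odds ÷ LR.
Posterior odds = 0.768/(1−0.768) = 3.3103. LR = 0.83/0.16 = 5.1875.
Prior odds = 3.3103/5.1875 = 0.6381, so P(A) = 0.6381/(1+0.6381) ≈ 0.39.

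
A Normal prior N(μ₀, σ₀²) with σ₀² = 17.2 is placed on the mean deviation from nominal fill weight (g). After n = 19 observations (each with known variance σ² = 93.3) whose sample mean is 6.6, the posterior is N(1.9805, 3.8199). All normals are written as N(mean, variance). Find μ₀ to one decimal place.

μ₀ = -14.2

The posterior mean is a precision-weighted average: μ_n = (τ₀μ₀ + τ_data·x̄)/(τ₀+τ_data), with τ₀=1/σ₀² and τ_data=n/σ².
Here τ₀ = 1/17.2 = 0.058140 and τ_data = 19/93.3 = 0.203644, so τ_n = 0.261784.
Rearranging for μ₀: μ₀ = (μ_n·τ_n − τ_data·x̄)/τ₀ = (1.9805·0.261784 − 0.203644·6.6) / 0.058140 = -0.825587/0.058140 ≈ -14.2.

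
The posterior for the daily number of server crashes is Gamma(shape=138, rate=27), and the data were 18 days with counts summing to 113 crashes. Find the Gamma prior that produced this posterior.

Gamma(shape=25, rate=9)

A Gamma(α, β) prior (rate parametrization) on a Poisson rate with n observations summing to S gives posterior Gamma(α+S, β+n).
So α = 138 − 113 = 25 and β = 27 − 18 = 9.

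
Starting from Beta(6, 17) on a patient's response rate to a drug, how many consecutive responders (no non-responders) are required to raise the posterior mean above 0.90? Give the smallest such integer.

k = 148

After k responders and 0 non-responders the posterior is Beta(6+k, 17), with mean (6+k)/(6+17+k).
Set (6+k)/(23+k) > 0.90 and solve: k > (0.90·23 − 6)/(1 − 0.90) = 147.000.
The smallest integer exceeding 147.000 is 148.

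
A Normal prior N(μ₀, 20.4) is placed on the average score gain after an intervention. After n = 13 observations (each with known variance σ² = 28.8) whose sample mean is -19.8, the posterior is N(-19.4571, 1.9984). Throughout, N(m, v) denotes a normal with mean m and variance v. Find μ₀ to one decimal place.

μ₀ = -16.3

With known observation variance, the Normal–Normal posterior has precision τ_n = τ₀ + n/σ² and mean μ_n = (τ₀μ₀ + (n/σ²)x̄)/τ_n.
Here τ₀ = 1/20.4 = 0.049020 and τ_data = 13/28.8 = 0.451389, so τ_n = 0.500409.
Rearranging for μ₀: μ₀ = (μ_n·τ_n − τ_data·x̄)/τ₀ = (-19.4571·0.500409 − 0.451389·-19.8) / 0.049020 = -0.799006/0.049020 ≈ -16.3.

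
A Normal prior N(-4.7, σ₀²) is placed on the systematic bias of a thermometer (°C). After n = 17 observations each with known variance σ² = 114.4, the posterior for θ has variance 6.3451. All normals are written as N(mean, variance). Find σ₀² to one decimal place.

σ₀² = 111.1

Posterior precision equals prior precision plus data precision: 1/σ_n² = 1/σ₀² + n/σ².
So 1/σ₀² = 1/6.3451 − 17/114.4 = 0.157602 − 0.148601 = 0.009001.
Hence σ₀² = 1/0.009001 ≈ 111.1.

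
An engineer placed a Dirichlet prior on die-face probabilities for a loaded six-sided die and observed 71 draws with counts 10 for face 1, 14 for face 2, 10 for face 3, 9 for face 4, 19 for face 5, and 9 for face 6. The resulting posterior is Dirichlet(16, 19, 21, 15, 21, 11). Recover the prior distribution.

For a Dirichlet(α) prior with multinomial counts c, the posterior is Dirichlet(α + c) componentwise.
Subtract each count from the matching posterior parameter: 16−10=6, 19−14=5, 21−10=11, 15−9=6, 21−19=2, 11−9=2.

Dirichlet(6, 5, 11, 6, 2, 2)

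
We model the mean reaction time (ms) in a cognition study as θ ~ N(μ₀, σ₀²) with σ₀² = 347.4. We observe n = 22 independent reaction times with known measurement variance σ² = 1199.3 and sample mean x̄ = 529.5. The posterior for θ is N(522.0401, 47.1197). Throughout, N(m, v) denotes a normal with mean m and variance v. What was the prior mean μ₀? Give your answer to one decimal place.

μ₀ = 474.5

With known observation variance, the Normal–Normal posterior has precision τ_n = τ₀ + n/σ² and mean μ_n = (τ₀μ₀ + (n/σ²)x̄)/τ_n.
Here τ₀ = 1/347.4 = 0.002879 and τ_data = 22/1199.3 = 0.018344, so τ_n = 0.021223.
Rearranging for μ₀: μ₀ = (μ_n·τ_n − τ_data·x̄)/τ₀ = (522.0401·0.021223 − 0.018344·529.5) / 0.002879 = 1.366109/0.002879 ≈ 474.5.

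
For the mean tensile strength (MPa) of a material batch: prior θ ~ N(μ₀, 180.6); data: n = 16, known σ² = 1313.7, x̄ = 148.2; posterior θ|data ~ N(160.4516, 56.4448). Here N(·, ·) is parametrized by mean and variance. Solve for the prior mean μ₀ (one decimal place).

With known observation variance, the Normal–Normal posterior has precision τ_n = τ₀ + n/σ² and mean μ_n = (τ₀μ₀ + (n/σ²)x̄)/τ_n.
Here τ₀ = 1/180.6 = 0.005537 and τ_data = 16/1313.7 = 0.012179, so τ_n = 0.017716.
Rearranging for μ₀: μ₀ = (μ_n·τ_n − τ_data·x̄)/τ₀ = (160.4516·0.017716 − 0.012179·148.2) / 0.005537 = 1.037633/0.005537 ≈ 187.4.

μ₀ = 187.4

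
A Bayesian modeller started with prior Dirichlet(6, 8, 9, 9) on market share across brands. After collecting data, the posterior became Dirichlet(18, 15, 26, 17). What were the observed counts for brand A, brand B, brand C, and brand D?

counts (12, 7, 17, 8)

For a Dirichlet(α) prior with multinomial counts c, the posterior is Dirichlet(α + c) componentwise.
Counts are posterior − prior componentwise: 18−6=12, 15−8=7, 26−9=17, 17−9=8.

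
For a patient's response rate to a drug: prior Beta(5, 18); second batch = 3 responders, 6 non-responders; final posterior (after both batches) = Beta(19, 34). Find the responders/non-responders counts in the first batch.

11 responders and 10 non-responders

Because Beta–binomial updating is additive in the counts, the combined data contributed (α_post−α_prior, β_post−β_prior) successes and failures.
Total across both batches: 19−5=14 responders, 34−18=16 non-responders.
Subtract the second batch: 14−3=11 responders and 16−6=10 non-responders.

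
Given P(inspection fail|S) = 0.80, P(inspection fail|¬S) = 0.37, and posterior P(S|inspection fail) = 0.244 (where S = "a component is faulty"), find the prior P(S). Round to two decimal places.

In odds form, posterior odds = prior odds × likelihood ratio, so prior odds = posterior odds ÷ LR.
Posterior odds = 0.244/(1−0.244) = 0.3228. LR = 0.80/0.37 = 2.1622.
Prior odds = 0.3228/2.1622 = 0.1493, so P(S) = 0.1493/(1+0.1493) ≈ 0.13.

P(S) = 0.13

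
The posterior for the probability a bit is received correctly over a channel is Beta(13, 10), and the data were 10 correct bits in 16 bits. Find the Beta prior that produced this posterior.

Beta is conjugate to the binomial likelihood: posterior = Beta(a+s, b+f).
Subtract the data counts: 13−10=3, 10−6=4.

Beta(3, 4)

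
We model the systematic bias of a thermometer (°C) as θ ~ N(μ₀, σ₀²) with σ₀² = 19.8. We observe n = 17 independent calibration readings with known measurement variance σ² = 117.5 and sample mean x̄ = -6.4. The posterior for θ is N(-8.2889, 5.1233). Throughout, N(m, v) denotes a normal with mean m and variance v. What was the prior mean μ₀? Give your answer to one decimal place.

μ₀ = -13.7

The posterior mean is a precision-weighted average: μ_n = (τ₀μ₀ + τ_data·x̄)/(τ₀+τ_data), with τ₀=1/σ₀² and τ_data=n/σ².
Here τ₀ = 1/19.8 = 0.050505 and τ_data = 17/117.5 = 0.144681, so τ_n = 0.195186.
Rearranging for μ₀: μ₀ = (μ_n·τ_n − τ_data·x̄)/τ₀ = (-8.2889·0.195186 − 0.144681·-6.4) / 0.050505 = -0.691919/0.050505 ≈ -13.7.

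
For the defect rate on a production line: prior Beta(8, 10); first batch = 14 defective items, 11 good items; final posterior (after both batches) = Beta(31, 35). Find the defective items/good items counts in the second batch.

Because Beta–binomial updating is additive in the counts, the combined data contributed (α_post−α_prior, β_post−β_prior) successes and failures.
Total across both batches: 31−8=23 defective items, 35−10=25 good items.
Subtract the first batch: 23−14=9 defective items and 25−11=14 good items.

9 defective items and 14 good items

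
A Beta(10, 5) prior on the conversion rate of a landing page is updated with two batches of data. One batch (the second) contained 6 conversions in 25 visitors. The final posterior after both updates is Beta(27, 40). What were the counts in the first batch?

Because Beta–binomial updating is additive in the counts, the combined data contributed (α_post−α_prior, β_post−β_prior) successes and failures.
Total across both batches: 27−10=17 conversions, 40−5=35 bounces.
Subtract the second batch: 17−6=11 conversions and 35−19=16 bounces.

11 conversions and 16 bounces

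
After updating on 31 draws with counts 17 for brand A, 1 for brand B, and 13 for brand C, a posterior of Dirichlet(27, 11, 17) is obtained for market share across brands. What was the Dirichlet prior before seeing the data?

For a Dirichlet(α) prior with multinomial counts c, the posterior is Dirichlet(α + c) componentwise.
Subtract each count from the matching posterior parameter: 27−17=10, 11−1=10, 17−13=4.

Dirichlet(10, 10, 4)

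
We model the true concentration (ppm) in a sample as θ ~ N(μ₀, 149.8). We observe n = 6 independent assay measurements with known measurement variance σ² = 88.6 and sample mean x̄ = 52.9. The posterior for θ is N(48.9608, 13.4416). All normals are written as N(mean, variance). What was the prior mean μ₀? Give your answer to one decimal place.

μ₀ = 9.0

The posterior mean is a precision-weighted average: μ_n = (τ₀μ₀ + τ_data·x̄)/(τ₀+τ_data), with τ₀=1/σ₀² and τ_data=n/σ².
Here τ₀ = 1/149.8 = 0.006676 and τ_data = 6/88.6 = 0.067720, so τ_n = 0.074396.
Rearranging for μ₀: μ₀ = (μ_n·τ_n − τ_data·x̄)/τ₀ = (48.9608·0.074396 − 0.067720·52.9) / 0.006676 = 0.060100/0.006676 ≈ 9.0.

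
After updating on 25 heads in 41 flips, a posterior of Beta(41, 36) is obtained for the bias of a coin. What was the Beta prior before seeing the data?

Beta(16, 20)

A Beta(a, b) prior with s successes and f failures in binomial data gives a Beta(a+s, b+f) posterior.
So a = 41 − 25 = 16 and b = 36 − 16 = 20.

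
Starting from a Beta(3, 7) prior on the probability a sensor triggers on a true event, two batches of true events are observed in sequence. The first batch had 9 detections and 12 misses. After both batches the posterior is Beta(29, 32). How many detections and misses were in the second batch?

Because Beta–binomial updating is additive in the counts, the combined data contributed (α_post−α_prior, β_post−β_prior) successes and failures.
Total across both batches: 29−3=26 detections, 32−7=25 misses.
Subtract the first batch: 26−9=17 detections and 25−12=13 misses.

17 detections and 13 misses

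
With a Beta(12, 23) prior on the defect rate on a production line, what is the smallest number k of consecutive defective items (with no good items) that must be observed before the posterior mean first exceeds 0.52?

k = 13

After k defective items and 0 good items the posterior is Beta(12+k, 23), with mean (12+k)/(12+23+k).
Set (12+k)/(35+k) > 0.52 and solve: k > (0.52·35 − 12)/(1 − 0.52) = 12.917.
The smallest integer exceeding 12.917 is 13, and checking k=13: (25)/(48) = 0.5208 > 0.52.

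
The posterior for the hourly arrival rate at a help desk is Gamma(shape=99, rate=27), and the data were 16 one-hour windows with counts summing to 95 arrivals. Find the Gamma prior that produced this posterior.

Gamma(shape=4, rate=11)

Gamma–Poisson conjugacy: posterior shape = α + Σxᵢ, posterior rate = β + n.
So α = 99 − 95 = 4 and β = 27 − 16 = 11.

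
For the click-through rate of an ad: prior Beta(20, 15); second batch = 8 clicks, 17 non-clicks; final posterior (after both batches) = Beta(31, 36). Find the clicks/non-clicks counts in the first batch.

3 clicks and 4 non-clicks

Sequential conjugate updates are equivalent to a single update on the pooled data, so total successes = posterior α − prior α and total failures = posterior β − prior β.
Total across both batches: 31−20=11 clicks, 36−15=21 non-clicks.
Subtract the second batch: 11−8=3 clicks and 21−17=4 non-clicks.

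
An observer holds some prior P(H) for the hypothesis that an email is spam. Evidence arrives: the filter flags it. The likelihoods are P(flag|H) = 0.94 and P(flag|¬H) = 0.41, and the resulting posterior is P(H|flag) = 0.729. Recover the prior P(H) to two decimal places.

P(H) = 0.54

In odds form, posterior odds = prior odds × likelihood ratio, so prior odds = posterior odds ÷ LR.
Posterior odds = 0.729/(1−0.729) = 2.6900. LR = 0.94/0.41 = 2.2927.
Prior odds = 2.6900/2.2927 = 1.1733, so P(H) = 1.1733/(1+1.1733) ≈ 0.54.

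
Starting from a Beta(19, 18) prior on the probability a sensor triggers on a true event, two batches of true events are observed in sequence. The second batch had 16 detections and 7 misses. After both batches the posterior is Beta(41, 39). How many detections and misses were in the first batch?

Sequential conjugate updates are equivalent to a single update on the pooled data, so total successes = posterior α − prior α and total failures = posterior β − prior β.
Total across both batches: 41−19=22 detections, 39−18=21 misses.
Subtract the second batch: 22−16=6 detections and 21−7=14 misses.

6 detections and 14 misses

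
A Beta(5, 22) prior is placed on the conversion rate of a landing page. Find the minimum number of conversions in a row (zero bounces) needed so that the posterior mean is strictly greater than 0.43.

k = 12

After k conversions and 0 bounces the posterior is Beta(5+k, 22), with mean (5+k)/(5+22+k).
Set (5+k)/(27+k) > 0.43 and solve: k > (0.43·27 − 5)/(1 − 0.43) = 11.596.
The smallest integer exceeding 11.596 is 12.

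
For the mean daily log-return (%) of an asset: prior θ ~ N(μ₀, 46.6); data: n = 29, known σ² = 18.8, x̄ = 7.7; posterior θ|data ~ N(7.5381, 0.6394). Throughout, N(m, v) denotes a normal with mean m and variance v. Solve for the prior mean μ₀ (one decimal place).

μ₀ = -4.1

With known observation variance, the Normal–Normal posterior has precision τ_n = τ₀ + n/σ² and mean μ_n = (τ₀μ₀ + (n/σ²)x̄)/τ_n.
Here τ₀ = 1/46.6 = 0.021459 and τ_data = 29/18.8 = 1.542553, so τ_n = 1.564012.
Rearranging for μ₀: μ₀ = (μ_n·τ_n − τ_data·x̄)/τ₀ = (7.5381·1.564012 − 1.542553·7.7) / 0.021459 = -0.087979/0.021459 ≈ -4.1.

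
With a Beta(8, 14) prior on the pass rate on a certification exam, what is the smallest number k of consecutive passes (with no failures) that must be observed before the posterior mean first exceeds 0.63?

k = 16

After k passes and 0 failures the posterior is Beta(8+k, 14), with mean (8+k)/(8+14+k).
Set (8+k)/(22+k) > 0.63 and solve: k > (0.63·22 − 8)/(1 − 0.63) = 15.838.
The smallest integer exceeding 15.838 is 16, and checking k=16: (24)/(38) = 0.6316 > 0.63.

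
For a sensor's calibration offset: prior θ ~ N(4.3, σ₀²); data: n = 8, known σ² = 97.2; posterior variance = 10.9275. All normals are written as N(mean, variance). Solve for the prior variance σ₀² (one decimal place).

Posterior precision equals prior precision plus data precision: 1/σ_n² = 1/σ₀² + n/σ².
So 1/σ₀² = 1/10.9275 − 8/97.2 = 0.091512 − 0.082305 = 0.009207.
Hence σ₀² = 1/0.009207 ≈ 108.6.

σ₀² = 108.6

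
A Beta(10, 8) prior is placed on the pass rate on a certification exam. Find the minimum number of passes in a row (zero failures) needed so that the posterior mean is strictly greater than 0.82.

k = 27

After k passes and 0 failures the posterior is Beta(10+k, 8), with mean (10+k)/(10+8+k).
Set (10+k)/(18+k) > 0.82 and solve: k > (0.82·18 − 10)/(1 − 0.82) = 26.444.
The smallest integer exceeding 26.444 is 27.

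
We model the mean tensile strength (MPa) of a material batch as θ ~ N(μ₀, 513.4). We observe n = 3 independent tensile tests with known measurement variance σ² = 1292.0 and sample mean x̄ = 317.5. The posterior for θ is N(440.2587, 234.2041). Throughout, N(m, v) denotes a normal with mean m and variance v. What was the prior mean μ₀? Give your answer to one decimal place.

The posterior mean is a precision-weighted average: μ_n = (τ₀μ₀ + τ_data·x̄)/(τ₀+τ_data), with τ₀=1/σ₀² and τ_data=n/σ².
Here τ₀ = 1/513.4 = 0.001948 and τ_data = 3/1292.0 = 0.002322, so τ_n = 0.004270.
Rearranging for μ₀: μ₀ = (μ_n·τ_n − τ_data·x̄)/τ₀ = (440.2587·0.004270 − 0.002322·317.5) / 0.001948 = 1.142670/0.001948 ≈ 586.6.

μ₀ = 586.6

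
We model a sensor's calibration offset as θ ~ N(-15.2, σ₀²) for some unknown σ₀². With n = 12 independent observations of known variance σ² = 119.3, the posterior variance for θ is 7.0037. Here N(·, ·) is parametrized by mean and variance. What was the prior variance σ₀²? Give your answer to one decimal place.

σ₀² = 23.7

Posterior precision equals prior precision plus data precision: 1/σ_n² = 1/σ₀² + n/σ².
So 1/σ₀² = 1/7.0037 − 12/119.3 = 0.142782 − 0.100587 = 0.042195.
Hence σ₀² = 1/0.042195 ≈ 23.7.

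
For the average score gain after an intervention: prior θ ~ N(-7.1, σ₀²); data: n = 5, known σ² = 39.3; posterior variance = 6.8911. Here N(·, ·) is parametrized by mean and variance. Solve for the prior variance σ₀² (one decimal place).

σ₀² = 55.9

Posterior precision equals prior precision plus data precision: 1/σ_n² = 1/σ₀² + n/σ².
So 1/σ₀² = 1/6.8911 − 5/39.3 = 0.145115 − 0.127226 = 0.017889.
Hence σ₀² = 1/0.017889 ≈ 55.9.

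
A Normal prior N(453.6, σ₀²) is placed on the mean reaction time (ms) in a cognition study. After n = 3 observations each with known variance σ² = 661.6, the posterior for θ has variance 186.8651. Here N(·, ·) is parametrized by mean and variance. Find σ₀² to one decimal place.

For the Normal–Normal model with known σ², precisions add: τ_n = τ₀ + n/σ².
So 1/σ₀² = 1/186.8651 − 3/661.6 = 0.005351 − 0.004534 = 0.000817.
Hence σ₀² = 1/0.000817 ≈ 1224.0.

σ₀² = 1224.0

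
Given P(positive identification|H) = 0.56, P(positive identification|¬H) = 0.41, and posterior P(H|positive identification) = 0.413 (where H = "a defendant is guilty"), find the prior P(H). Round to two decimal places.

In odds form, posterior odds = prior odds × likelihood ratio, so prior odds = posterior odds ÷ LR.
Posterior odds = 0.413/(1−0.413) = 0.7036. LR = 0.56/0.41 = 1.3659.
Prior odds = 0.7036/1.3659 = 0.5151, so P(H) = 0.5151/(1+0.5151) ≈ 0.34.

P(H) = 0.34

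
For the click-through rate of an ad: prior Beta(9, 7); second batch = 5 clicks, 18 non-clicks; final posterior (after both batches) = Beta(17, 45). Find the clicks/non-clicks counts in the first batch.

Because Beta–binomial updating is additive in the counts, the combined data contributed (α_post−α_prior, β_post−β_prior) successes and failures.
Total across both batches: 17−9=8 clicks, 45−7=38 non-clicks.
Subtract the second batch: 8−5=3 clicks and 38−18=20 non-clicks.

3 clicks and 20 non-clicks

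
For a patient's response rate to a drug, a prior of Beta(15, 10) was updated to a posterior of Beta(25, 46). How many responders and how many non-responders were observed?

Under Beta–binomial conjugacy the posterior parameters are (a+s, b+f).
Match parameters: s=25−15=10, f=46−10=36.

10 responders and 36 non-responders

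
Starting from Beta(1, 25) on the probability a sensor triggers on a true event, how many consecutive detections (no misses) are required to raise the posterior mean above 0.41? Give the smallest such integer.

After k detections and 0 misses the posterior is Beta(1+k, 25), with mean (1+k)/(1+25+k).
Set (1+k)/(26+k) > 0.41 and solve: k > (0.41·26 − 1)/(1 − 0.41) = 16.373.
The smallest integer exceeding 16.373 is 17, and checking k=17: (18)/(43) = 0.4186 > 0.41.

k = 17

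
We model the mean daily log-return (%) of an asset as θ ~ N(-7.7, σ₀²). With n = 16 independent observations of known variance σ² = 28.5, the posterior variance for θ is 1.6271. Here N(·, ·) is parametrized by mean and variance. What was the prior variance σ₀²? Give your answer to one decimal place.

σ₀² = 18.8

For the Normal–Normal model with known σ², precisions add: τ_n = τ₀ + n/σ².
So 1/σ₀² = 1/1.6271 − 16/28.5 = 0.614590 − 0.561404 = 0.053186.
Hence σ₀² = 1/0.053186 ≈ 18.8.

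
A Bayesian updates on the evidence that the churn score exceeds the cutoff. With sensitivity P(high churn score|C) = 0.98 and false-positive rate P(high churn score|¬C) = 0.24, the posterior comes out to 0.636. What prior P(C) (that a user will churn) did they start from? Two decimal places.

In odds form, posterior odds = prior odds × likelihood ratio, so prior odds = posterior odds ÷ LR.
Posterior odds = 0.636/(1−0.636) = 1.7473. LR = 0.98/0.24 = 4.0833.
Prior odds = 1.7473/4.0833 = 0.4279, so P(C) = 0.4279/(1+0.4279) ≈ 0.30.

P(C) = 0.30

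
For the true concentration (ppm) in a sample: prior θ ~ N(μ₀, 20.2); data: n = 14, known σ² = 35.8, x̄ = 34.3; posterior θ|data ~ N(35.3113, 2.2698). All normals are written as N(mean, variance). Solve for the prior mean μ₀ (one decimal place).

μ₀ = 43.3

With known observation variance, the Normal–Normal posterior has precision τ_n = τ₀ + n/σ² and mean μ_n = (τ₀μ₀ + (n/σ²)x̄)/τ_n.
Here τ₀ = 1/20.2 = 0.049505 and τ_data = 14/35.8 = 0.391061, so τ_n = 0.440566.
Rearranging for μ₀: μ₀ = (μ_n·τ_n − τ_data·x̄)/τ₀ = (35.3113·0.440566 − 0.391061·34.3) / 0.049505 = 2.143566/0.049505 ≈ 43.3.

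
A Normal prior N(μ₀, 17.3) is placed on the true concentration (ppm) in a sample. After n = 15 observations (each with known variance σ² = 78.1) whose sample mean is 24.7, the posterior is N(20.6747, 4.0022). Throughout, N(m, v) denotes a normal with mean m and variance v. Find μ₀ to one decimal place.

μ₀ = 7.3

With known observation variance, the Normal–Normal posterior has precision τ_n = τ₀ + n/σ² and mean μ_n = (τ₀μ₀ + (n/σ²)x̄)/τ_n.
Here τ₀ = 1/17.3 = 0.057803 and τ_data = 15/78.1 = 0.192061, so τ_n = 0.249864.
Rearranging for μ₀: μ₀ = (μ_n·τ_n − τ_data·x̄)/τ₀ = (20.6747·0.249864 − 0.192061·24.7) / 0.057803 = 0.421957/0.057803 ≈ 7.3.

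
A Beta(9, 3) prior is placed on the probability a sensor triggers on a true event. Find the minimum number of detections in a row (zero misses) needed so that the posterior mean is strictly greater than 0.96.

k = 64

After k detections and 0 misses the posterior is Beta(9+k, 3), with mean (9+k)/(9+3+k).
Set (9+k)/(12+k) > 0.96 and solve: k > (0.96·12 − 9)/(1 − 0.96) = 63.000.
The smallest integer exceeding 63.000 is 64, and checking k=64: (73)/(76) = 0.9605 > 0.96.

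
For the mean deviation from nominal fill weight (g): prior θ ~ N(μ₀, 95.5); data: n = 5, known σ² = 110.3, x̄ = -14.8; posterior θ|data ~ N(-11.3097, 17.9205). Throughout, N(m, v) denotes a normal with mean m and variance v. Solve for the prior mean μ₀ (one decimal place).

With known observation variance, the Normal–Normal posterior has precision τ_n = τ₀ + n/σ² and mean μ_n = (τ₀μ₀ + (n/σ²)x̄)/τ_n.
Here τ₀ = 1/95.5 = 0.010471 and τ_data = 5/110.3 = 0.045331, so τ_n = 0.055802.
Rearranging for μ₀: μ₀ = (μ_n·τ_n − τ_data·x̄)/τ₀ = (-11.3097·0.055802 − 0.045331·-14.8) / 0.010471 = 0.039795/0.010471 ≈ 3.8.

μ₀ = 3.8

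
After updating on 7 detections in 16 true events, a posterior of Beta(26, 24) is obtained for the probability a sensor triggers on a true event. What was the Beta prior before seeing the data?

Beta is conjugate to the binomial likelihood: posterior = Beta(a+s, b+f).
Subtract the data counts: 26−7=19, 24−9=15.

Beta(19, 15)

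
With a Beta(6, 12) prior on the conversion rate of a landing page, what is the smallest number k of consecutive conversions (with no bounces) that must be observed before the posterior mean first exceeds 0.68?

After k conversions and 0 bounces the posterior is Beta(6+k, 12), with mean (6+k)/(6+12+k).
Set (6+k)/(18+k) > 0.68 and solve: k > (0.68·18 − 6)/(1 − 0.68) = 19.500.
The smallest integer exceeding 19.500 is 20, and checking k=20: (26)/(38) = 0.6842 > 0.68.

k = 20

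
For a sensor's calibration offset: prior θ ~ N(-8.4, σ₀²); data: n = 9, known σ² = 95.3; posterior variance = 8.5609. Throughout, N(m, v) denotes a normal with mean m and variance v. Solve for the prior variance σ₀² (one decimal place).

σ₀² = 44.7

For the Normal–Normal model with known σ², precisions add: τ_n = τ₀ + n/σ².
So 1/σ₀² = 1/8.5609 − 9/95.3 = 0.116810 − 0.094439 = 0.022371.
Hence σ₀² = 1/0.022371 ≈ 44.7.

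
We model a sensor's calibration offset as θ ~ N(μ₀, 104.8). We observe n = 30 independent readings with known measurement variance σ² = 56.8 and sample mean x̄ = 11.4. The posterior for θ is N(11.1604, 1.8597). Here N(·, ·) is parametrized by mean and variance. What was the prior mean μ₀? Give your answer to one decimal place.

With known observation variance, the Normal–Normal posterior has precision τ_n = τ₀ + n/σ² and mean μ_n = (τ₀μ₀ + (n/σ²)x̄)/τ_n.
Here τ₀ = 1/104.8 = 0.009542 and τ_data = 30/56.8 = 0.528169, so τ_n = 0.537711.
Rearranging for μ₀: μ₀ = (μ_n·τ_n − τ_data·x̄)/τ₀ = (11.1604·0.537711 − 0.528169·11.4) / 0.009542 = -0.020057/0.009542 ≈ -2.1.

μ₀ = -2.1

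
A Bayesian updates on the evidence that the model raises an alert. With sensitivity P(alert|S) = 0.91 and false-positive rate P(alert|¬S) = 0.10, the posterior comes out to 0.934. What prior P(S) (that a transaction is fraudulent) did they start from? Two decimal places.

Bayes' rule in odds form gives O(S|E) = O(S)·[P(E|S)/P(E|¬S)], hence O(S) = O(S|E)/LR.
Posterior odds = 0.934/(1−0.934) = 14.1515. LR = 0.91/0.10 = 9.1000.
Prior odds = 14.1515/9.1000 = 1.5551, so P(S) = 1.5551/(1+1.5551) ≈ 0.61.

P(S) = 0.61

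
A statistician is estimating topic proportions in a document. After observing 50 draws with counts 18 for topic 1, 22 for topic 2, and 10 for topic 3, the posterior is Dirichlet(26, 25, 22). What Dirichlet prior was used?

Dirichlet(8, 3, 12)

For a Dirichlet(α) prior with multinomial counts c, the posterior is Dirichlet(α + c) componentwise.
Subtract each count from the matching posterior parameter: 26−18=8, 25−22=3, 22−10=12.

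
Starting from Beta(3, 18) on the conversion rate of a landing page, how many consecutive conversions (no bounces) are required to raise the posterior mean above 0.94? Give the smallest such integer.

After k conversions and 0 bounces the posterior is Beta(3+k, 18), with mean (3+k)/(3+18+k).
Set (3+k)/(21+k) > 0.94 and solve: k > (0.94·21 − 3)/(1 − 0.94) = 279.000.
The smallest integer exceeding 279.000 is 280, and checking k=280: (283)/(301) = 0.9402 > 0.94.

k = 280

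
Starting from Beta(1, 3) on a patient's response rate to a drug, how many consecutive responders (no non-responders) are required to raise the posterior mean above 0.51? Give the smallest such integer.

After k responders and 0 non-responders the posterior is Beta(1+k, 3), with mean (1+k)/(1+3+k).
Set (1+k)/(4+k) > 0.51 and solve: k > (0.51·4 − 1)/(1 − 0.51) = 2.122.
The smallest integer exceeding 2.122 is 3.

k = 3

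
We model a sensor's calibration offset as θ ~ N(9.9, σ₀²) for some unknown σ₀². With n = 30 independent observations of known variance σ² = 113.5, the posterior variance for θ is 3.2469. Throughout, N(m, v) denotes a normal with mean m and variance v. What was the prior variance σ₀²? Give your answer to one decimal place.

Posterior precision equals prior precision plus data precision: 1/σ_n² = 1/σ₀² + n/σ².
So 1/σ₀² = 1/3.2469 − 30/113.5 = 0.307986 − 0.264317 = 0.043669.
Hence σ₀² = 1/0.043669 ≈ 22.9.

σ₀² = 22.9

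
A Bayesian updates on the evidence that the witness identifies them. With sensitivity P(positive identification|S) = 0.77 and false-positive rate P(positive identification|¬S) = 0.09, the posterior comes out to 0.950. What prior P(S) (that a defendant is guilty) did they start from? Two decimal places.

P(S) = 0.69

In odds form, posterior odds = prior odds × likelihood ratio, so prior odds = posterior odds ÷ LR.
Posterior odds = 0.950/(1−0.950) = 19.0000. LR = 0.77/0.09 = 8.5556.
Prior odds = 19.0000/8.5556 = 2.2208, so P(S) = 2.2208/(1+2.2208) ≈ 0.69.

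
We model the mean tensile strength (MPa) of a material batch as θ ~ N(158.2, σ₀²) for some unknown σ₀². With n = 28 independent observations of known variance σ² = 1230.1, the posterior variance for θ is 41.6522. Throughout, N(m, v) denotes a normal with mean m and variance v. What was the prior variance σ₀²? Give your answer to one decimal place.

σ₀² = 802.6

Posterior precision equals prior precision plus data precision: 1/σ_n² = 1/σ₀² + n/σ².
So 1/σ₀² = 1/41.6522 − 28/1230.1 = 0.024008 − 0.022762 = 0.001246.
Hence σ₀² = 1/0.001246 ≈ 802.6.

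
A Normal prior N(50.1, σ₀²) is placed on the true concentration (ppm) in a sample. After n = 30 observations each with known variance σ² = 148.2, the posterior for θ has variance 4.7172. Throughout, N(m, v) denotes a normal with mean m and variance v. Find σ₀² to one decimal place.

For the Normal–Normal model with known σ², precisions add: τ_n = τ₀ + n/σ².
So 1/σ₀² = 1/4.7172 − 30/148.2 = 0.211990 − 0.202429 = 0.009561.
Hence σ₀² = 1/0.009561 ≈ 104.6.

σ₀² = 104.6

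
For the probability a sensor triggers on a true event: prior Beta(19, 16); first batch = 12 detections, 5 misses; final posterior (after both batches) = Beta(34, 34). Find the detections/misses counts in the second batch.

3 detections and 13 misses

Sequential conjugate updates are equivalent to a single update on the pooled data, so total successes = posterior α − prior α and total failures = posterior β − prior β.
Total across both batches: 34−19=15 detections, 34−16=18 misses.
Subtract the first batch: 15−12=3 detections and 18−5=13 misses.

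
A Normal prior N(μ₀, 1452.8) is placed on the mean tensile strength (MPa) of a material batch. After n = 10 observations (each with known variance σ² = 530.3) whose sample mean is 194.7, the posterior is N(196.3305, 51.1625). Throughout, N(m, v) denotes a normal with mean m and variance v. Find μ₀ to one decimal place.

μ₀ = 241.0

With known observation variance, the Normal–Normal posterior has precision τ_n = τ₀ + n/σ² and mean μ_n = (τ₀μ₀ + (n/σ²)x̄)/τ_n.
Here τ₀ = 1/1452.8 = 0.000688 and τ_data = 10/530.3 = 0.018857, so τ_n = 0.019545.
Rearranging for μ₀: μ₀ = (μ_n·τ_n − τ_data·x̄)/τ₀ = (196.3305·0.019545 − 0.018857·194.7) / 0.000688 = 0.165822/0.000688 ≈ 241.0.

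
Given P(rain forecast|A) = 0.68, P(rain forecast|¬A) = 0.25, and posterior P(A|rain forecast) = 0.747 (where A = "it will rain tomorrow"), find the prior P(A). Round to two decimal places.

In odds form, posterior odds = prior odds × likelihood ratio, so prior odds = posterior odds ÷ LR.
Posterior odds = 0.747/(1−0.747) = 2.9526. LR = 0.68/0.25 = 2.7200.
Prior odds = 2.9526/2.7200 = 1.0855, so P(A) = 1.0855/(1+1.0855) ≈ 0.52.

P(A) = 0.52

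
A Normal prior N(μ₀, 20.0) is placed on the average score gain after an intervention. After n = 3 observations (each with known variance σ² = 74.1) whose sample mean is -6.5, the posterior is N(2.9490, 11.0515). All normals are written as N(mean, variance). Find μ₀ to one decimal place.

μ₀ = 10.6

The posterior mean is a precision-weighted average: μ_n = (τ₀μ₀ + τ_data·x̄)/(τ₀+τ_data), with τ₀=1/σ₀² and τ_data=n/σ².
Here τ₀ = 1/20.0 = 0.050000 and τ_data = 3/74.1 = 0.040486, so τ_n = 0.090486.
Rearranging for μ₀: μ₀ = (μ_n·τ_n − τ_data·x̄)/τ₀ = (2.9490·0.090486 − 0.040486·-6.5) / 0.050000 = 0.530002/0.050000 ≈ 10.6.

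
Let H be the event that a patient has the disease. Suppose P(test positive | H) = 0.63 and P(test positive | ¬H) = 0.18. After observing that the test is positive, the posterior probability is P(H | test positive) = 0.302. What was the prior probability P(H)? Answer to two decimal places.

P(H) = 0.11

Bayes' rule in odds form gives O(H|E) = O(H)·[P(E|H)/P(E|¬H)], hence O(H) = O(H|E)/LR.
Posterior odds = 0.302/(1−0.302) = 0.4327. LR = 0.63/0.18 = 3.5000.
Prior odds = 0.4327/3.5000 = 0.1236, so P(H) = 0.1236/(1+0.1236) ≈ 0.11.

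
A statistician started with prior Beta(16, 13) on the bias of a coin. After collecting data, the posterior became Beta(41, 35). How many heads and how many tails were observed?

A Beta(a, b) prior with s successes and f failures in binomial data gives a Beta(a+s, b+f) posterior.
So s = 41 − 16 = 25 and f = 35 − 13 = 22.

25 heads and 22 tails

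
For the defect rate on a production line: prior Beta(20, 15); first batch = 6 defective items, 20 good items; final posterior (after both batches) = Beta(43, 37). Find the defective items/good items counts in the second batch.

17 defective items and 2 good items

Because Beta–binomial updating is additive in the counts, the combined data contributed (α_post−α_prior, β_post−β_prior) successes and failures.
Total across both batches: 43−20=23 defective items, 37−15=22 good items.
Subtract the first batch: 23−6=17 defective items and 22−20=2 good items.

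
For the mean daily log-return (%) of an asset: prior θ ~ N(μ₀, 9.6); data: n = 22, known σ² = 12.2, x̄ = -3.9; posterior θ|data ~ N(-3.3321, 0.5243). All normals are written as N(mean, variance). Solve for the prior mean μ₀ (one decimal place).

The posterior mean is a precision-weighted average: μ_n = (τ₀μ₀ + τ_data·x̄)/(τ₀+τ_data), with τ₀=1/σ₀² and τ_data=n/σ².
Here τ₀ = 1/9.6 = 0.104167 and τ_data = 22/12.2 = 1.803279, so τ_n = 1.907446.
Rearranging for μ₀: μ₀ = (μ_n·τ_n − τ_data·x̄)/τ₀ = (-3.3321·1.907446 − 1.803279·-3.9) / 0.104167 = 0.676987/0.104167 ≈ 6.5.

μ₀ = 6.5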